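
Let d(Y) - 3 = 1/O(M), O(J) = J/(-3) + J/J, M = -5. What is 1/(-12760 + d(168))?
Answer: -8/102053 ≈ -7.8391e-5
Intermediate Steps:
O(J) = 1 - J/3 (O(J) = J*(-⅓) + 1 = -J/3 + 1 = 1 - J/3)
d(Y) = 27/8 (d(Y) = 3 + 1/(1 - ⅓*(-5)) = 3 + 1/(1 + 5/3) = 3 + 1/(8/3) = 3 + 3/8 = 27/8)
1/(-12760 + d(168)) = 1/(-12760 + 27/8) = 1/(-102053/8) = -8/102053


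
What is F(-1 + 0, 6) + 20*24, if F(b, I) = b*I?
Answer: 474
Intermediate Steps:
F(b, I) = I*b
F(-1 + 0, 6) + 20*24 = 6*(-1 + 0) + 20*24 = 6*(-1) + 480 = -6 + 480 = 474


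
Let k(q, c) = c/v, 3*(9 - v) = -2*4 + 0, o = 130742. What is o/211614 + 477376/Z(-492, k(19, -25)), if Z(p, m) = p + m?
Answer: -39260215415/40665157 ≈ -965.45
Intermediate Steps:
v = 35/3 (v = 9 - (-2*4 + 0)/3 = 9 - (-8 + 0)/3 = 9 - 1/3*(-8) = 9 + 8/3 = 35/3 ≈ 11.667)
k(q, c) = 3*c/35 (k(q, c) = c/(35/3) = c*(3/35) = 3*c/35)
Z(p, m) = m + p
o/211614 + 477376/Z(-492, k(19, -25)) = 130742/211614 + 477376/((3/35)*(-25) - 492) = 130742*(1/211614) + 477376/(-15/7 - 492) = 65371/105807 + 477376/(-3459/7) = 65371/105807 + 477376*(-7/3459) = 65371/105807 - 3341632/3459 = -39260215415/40665157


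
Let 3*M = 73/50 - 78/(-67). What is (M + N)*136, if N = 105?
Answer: 72354788/5025 ≈ 14399.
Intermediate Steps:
M = 8791/10050 (M = (73/50 - 78/(-67))/3 = (73*(1/50) - 78*(-1/67))/3 = (73/50 + 78/67)/3 = (⅓)*(8791/3350) = 8791/10050 ≈ 0.87473)
(M + N)*136 = (8791/10050 + 105)*136 = (1064041/10050)*136 = 72354788/5025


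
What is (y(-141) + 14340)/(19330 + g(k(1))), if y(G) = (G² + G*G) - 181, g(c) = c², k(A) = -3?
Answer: 53921/19339 ≈ 2.7882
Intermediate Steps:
y(G) = -181 + 2*G² (y(G) = (G² + G²) - 181 = 2*G² - 181 = -181 + 2*G²)
(y(-141) + 14340)/(19330 + g(k(1))) = ((-181 + 2*(-141)²) + 14340)/(19330 + (-3)²) = ((-181 + 2*19881) + 14340)/(19330 + 9) = ((-181 + 39762) + 14340)/19339 = (39581 + 14340)*(1/19339) = 53921*(1/19339) = 53921/19339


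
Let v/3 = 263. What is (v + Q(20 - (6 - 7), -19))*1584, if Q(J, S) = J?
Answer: 1283040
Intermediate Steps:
v = 789 (v = 3*263 = 789)
(v + Q(20 - (6 - 7), -19))*1584 = (789 + (20 - (6 - 7)))*1584 = (789 + (20 - 1*(-1)))*1584 = (789 + (20 + 1))*1584 = (789 + 21)*1584 = 810*1584 = 1283040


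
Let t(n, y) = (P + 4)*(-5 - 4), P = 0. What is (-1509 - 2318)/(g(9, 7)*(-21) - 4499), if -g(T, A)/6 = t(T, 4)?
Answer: 3827/9035 ≈ 0.42357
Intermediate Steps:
t(n, y) = -36 (t(n, y) = (0 + 4)*(-5 - 4) = 4*(-9) = -36)
g(T, A) = 216 (g(T, A) = -6*(-36) = 216)
(-1509 - 2318)/(g(9, 7)*(-21) - 4499) = (-1509 - 2318)/(216*(-21) - 4499) = -3827/(-4536 - 4499) = -3827/(-9035) = -3827*(-1/9035) = 3827/9035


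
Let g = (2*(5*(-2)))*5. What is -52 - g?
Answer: 48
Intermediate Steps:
g = -100 (g = (2*(-10))*5 = -20*5 = -100)
-52 - g = -52 - 1*(-100) = -52 + 100 = 48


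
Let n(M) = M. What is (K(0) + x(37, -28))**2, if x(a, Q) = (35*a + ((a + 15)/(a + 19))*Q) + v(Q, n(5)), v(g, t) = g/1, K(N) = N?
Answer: 1540081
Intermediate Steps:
v(g, t) = g (v(g, t) = g*1 = g)
x(a, Q) = Q + 35*a + Q*(15 + a)/(19 + a) (x(a, Q) = (35*a + ((a + 15)/(a + 19))*Q) + Q = (35*a + ((15 + a)/(19 + a))*Q) + Q = (35*a + Q*(15 + a)/(19 + a)) + Q = Q + 35*a + Q*(15 + a)/(19 + a))
(K(0) + x(37, -28))**2 = (0 + (34*(-28) + 35*37**2 + 665*37 + 2*(-28)*37)/(19 + 37))**2 = (0 + (-952 + 35*1369 + 24605 - 2072)/56)**2 = (0 + (-952 + 47915 + 24605 - 2072)/56)**2 = (0 + (1/56)*69496)**2 = (0 + 1241)**2 = 1241**2 = 1540081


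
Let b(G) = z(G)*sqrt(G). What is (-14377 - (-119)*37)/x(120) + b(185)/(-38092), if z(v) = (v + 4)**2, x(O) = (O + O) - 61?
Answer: -9974/179 - 35721*sqrt(185)/38092 ≈ -68.476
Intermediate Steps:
x(O) = -61 + 2*O (x(O) = 2*O - 61 = -61 + 2*O)
z(v) = (4 + v)**2
b(G) = sqrt(G)*(4 + G)**2 (b(G) = (4 + G)**2*sqrt(G) = sqrt(G)*(4 + G)**2)
(-14377 - (-119)*37)/x(120) + b(185)/(-38092) = (-14377 - (-119)*37)/(-61 + 2*120) + (sqrt(185)*(4 + 185)**2)/(-38092) = (-14377 - 1*(-4403))/(-61 + 240) + (sqrt(185)*189**2)*(-1/38092) = (-14377 + 4403)/179 + (sqrt(185)*35721)*(-1/38092) = -9974*1/179 + (35721*sqrt(185))*(-1/38092) = -9974/179 - 35721*sqrt(185)/38092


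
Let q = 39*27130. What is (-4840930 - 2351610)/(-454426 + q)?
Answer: -1798135/150911 ≈ -11.915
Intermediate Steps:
q = 1058070
(-4840930 - 2351610)/(-454426 + q) = (-4840930 - 2351610)/(-454426 + 1058070) = -7192540/603644 = -7192540*1/603644 = -1798135/150911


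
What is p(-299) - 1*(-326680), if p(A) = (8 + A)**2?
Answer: 411361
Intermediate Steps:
p(-299) - 1*(-326680) = (8 - 299)**2 - 1*(-326680) = (-291)**2 + 326680 = 84681 + 326680 = 411361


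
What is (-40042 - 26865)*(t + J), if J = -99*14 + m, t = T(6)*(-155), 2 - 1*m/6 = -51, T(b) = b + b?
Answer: 195903696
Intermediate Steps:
T(b) = 2*b
m = 318 (m = 12 - 6*(-51) = 12 + 306 = 318)
t = -1860 (t = (2*6)*(-155) = 12*(-155) = -1860)
J = -1068 (J = -99*14 + 318 = -1386 + 318 = -1068)
(-40042 - 26865)*(t + J) = (-40042 - 26865)*(-1860 - 1068) = -66907*(-2928) = 195903696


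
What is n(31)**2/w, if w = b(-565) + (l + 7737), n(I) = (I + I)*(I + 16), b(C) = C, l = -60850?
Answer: -4245698/26839 ≈ -158.19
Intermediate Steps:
n(I) = 2*I*(16 + I) (n(I) = (2*I)*(16 + I) = 2*I*(16 + I))
w = -53678 (w = -565 + (-60850 + 7737) = -565 - 53113 = -53678)
n(31)**2/w = (2*31*(16 + 31))**2/(-53678) = (2*31*47)**2*(-1/53678) = 2914**2*(-1/53678) = 8491396*(-1/53678) = -4245698/26839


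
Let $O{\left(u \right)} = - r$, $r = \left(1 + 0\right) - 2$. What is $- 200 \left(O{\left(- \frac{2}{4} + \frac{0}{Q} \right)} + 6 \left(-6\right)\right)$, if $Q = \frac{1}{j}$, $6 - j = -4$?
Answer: $7000$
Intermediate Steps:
$j = 10$ ($j = 6 - -4 = 6 + 4 = 10$)
$Q = \frac{1}{10} \approx 0.1$
$r = -1$ ($r = 1 - 2 = -1$)
$O{\left(u \right)} = 1$ ($O{\left(u \right)} = \left(-1\right) \left(-1\right) = 1$)
$- 200 \left(O{\left(- \frac{2}{4} + \frac{0}{Q} \right)} + 6 \left(-6\right)\right) = - 200 \left(1 + 6 \left(-6\right)\right) = - 200 \left(1 - 36\right) = \left(-200\right) \left(-35\right) = 7000$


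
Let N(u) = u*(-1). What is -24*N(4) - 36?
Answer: 60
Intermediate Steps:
N(u) = -u
-24*N(4) - 36 = -(-24)*4 - 36 = -24*(-4) - 36 = 96 - 36 = 60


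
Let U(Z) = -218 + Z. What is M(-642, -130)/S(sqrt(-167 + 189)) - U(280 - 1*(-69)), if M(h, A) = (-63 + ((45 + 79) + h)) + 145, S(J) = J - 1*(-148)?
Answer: -1465535/10941 + 218*sqrt(22)/10941 ≈ -133.86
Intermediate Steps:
S(J) = 148 + J (S(J) = J + 148 = 148 + J)
M(h, A) = 206 + h (M(h, A) = (-63 + (124 + h)) + 145 = (61 + h) + 145 = 206 + h)
M(-642, -130)/S(sqrt(-167 + 189)) - U(280 - 1*(-69)) = (206 - 642)/(148 + sqrt(-167 + 189)) - (-218 + (280 - 1*(-69))) = -436/(148 + sqrt(22)) - (-218 + (280 + 69)) = -436/(148 + sqrt(22)) - (-218 + 349) = -436/(148 + sqrt(22)) - 1*131 = -436/(148 + sqrt(22)) - 131 = -131 - 436/(148 + sqrt(22))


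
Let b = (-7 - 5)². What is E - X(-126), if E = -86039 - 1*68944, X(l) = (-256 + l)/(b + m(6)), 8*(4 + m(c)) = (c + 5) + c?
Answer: -176212615/1137 ≈ -1.5498e+5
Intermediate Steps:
m(c) = -27/8 + c/4 (m(c) = -4 + ((c + 5) + c)/8 = -4 + ((5 + c) + c)/8 = -4 + (5 + 2*c)/8 = -4 + (5/8 + c/4) = -27/8 + c/4)
b = 144 (b = (-12)² = 144)
X(l) = -2048/1137 + 8*l/1137 (X(l) = (-256 + l)/(144 + (-27/8 + (¼)*6)) = (-256 + l)/(144 + (-27/8 + 3/2)) = (-256 + l)/(144 - 15/8) = (-256 + l)/(1137/8) = (-256 + l)*(8/1137) = -2048/1137 + 8*l/1137)
E = -154983 (E = -86039 - 68944 = -154983)
E - X(-126) = -154983 - (-2048/1137 + (8/1137)*(-126)) = -154983 - (-2048/1137 - 336/379) = -154983 - 1*(-3056/1137) = -154983 + 3056/1137 = -176212615/1137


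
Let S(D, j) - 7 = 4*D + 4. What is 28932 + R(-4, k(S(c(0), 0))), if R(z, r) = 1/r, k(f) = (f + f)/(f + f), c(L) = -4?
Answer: 28933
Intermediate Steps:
S(D, j) = 11 + 4*D (S(D, j) = 7 + (4*D + 4) = 7 + (4 + 4*D) = 11 + 4*D)
k(f) = 1 (k(f) = (2*f)/((2*f)) = (2*f)*(1/(2*f)) = 1)
28932 + R(-4, k(S(c(0), 0))) = 28932 + 1/1 = 28932 + 1 = 28933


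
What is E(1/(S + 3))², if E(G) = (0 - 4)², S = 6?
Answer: 256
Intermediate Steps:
E(G) = 16 (E(G) = (-4)² = 16)
E(1/(S + 3))² = 16² = 256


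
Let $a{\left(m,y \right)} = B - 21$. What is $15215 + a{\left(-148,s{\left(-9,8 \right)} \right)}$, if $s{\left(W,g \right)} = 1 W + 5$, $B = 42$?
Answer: $15236$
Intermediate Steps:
$s{\left(W,g \right)} = 5 + W$ ($s{\left(W,g \right)} = W + 5 = 5 + W$)
$a{\left(m,y \right)} = 21$ ($a{\left(m,y \right)} = 42 - 21 = 21$)
$15215 + a{\left(-148,s{\left(-9,8 \right)} \right)} = 15215 + 21 = 15236$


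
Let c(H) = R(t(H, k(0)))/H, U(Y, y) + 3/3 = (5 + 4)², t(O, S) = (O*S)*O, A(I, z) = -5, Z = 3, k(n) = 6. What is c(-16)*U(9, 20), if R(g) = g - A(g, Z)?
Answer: -7705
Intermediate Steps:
t(O, S) = S*O²
U(Y, y) = 80 (U(Y, y) = -1 + (5 + 4)² = -1 + 9² = -1 + 81 = 80)
R(g) = 5 + g (R(g) = g - 1*(-5) = g + 5 = 5 + g)
c(H) = (5 + 6*H²)/H
c(-16)*U(9, 20) = (5/(-16) + 6*(-16))*80 = (5*(-1/16) - 96)*80 = (-5/16 - 96)*80 = -1541/16*80 = -7705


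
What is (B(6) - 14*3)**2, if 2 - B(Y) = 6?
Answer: 2116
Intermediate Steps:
B(Y) = -4 (B(Y) = 2 - 1*6 = 2 - 6 = -4)
(B(6) - 14*3)**2 = (-4 - 14*3)**2 = (-4 - 42)**2 = (-46)**2 = 2116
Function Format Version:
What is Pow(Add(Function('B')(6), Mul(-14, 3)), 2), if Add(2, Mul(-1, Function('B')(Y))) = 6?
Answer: 2116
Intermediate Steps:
Function('B')(Y) = -4 (Function('B')(Y) = Add(2, Mul(-1, 6)) = Add(2, -6) = -4)
Pow(Add(Function('B')(6), Mul(-14, 3)), 2) = Pow(Add(-4, Mul(-14, 3)), 2) = Pow(Add(-4, -42), 2) = Pow(-46, 2) = 2116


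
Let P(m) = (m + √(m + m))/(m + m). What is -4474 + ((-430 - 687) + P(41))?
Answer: -11181/2 + √82/82 ≈ -5590.4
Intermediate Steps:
P(m) = (m + √2*√m)/(2*m) (P(m) = (m + √(2*m))/((2*m)) = (m + √2*√m)*(1/(2*m)) = (m + √2*√m)/(2*m))
-4474 + ((-430 - 687) + P(41)) = -4474 + ((-430 - 687) + (½ + √2/(2*√41))) = -4474 + (-1117 + (½ + √2*(√41/41)/2)) = -4474 + (-1117 + (½ + √82/82)) = -4474 + (-2233/2 + √82/82) = -11181/2 + √82/82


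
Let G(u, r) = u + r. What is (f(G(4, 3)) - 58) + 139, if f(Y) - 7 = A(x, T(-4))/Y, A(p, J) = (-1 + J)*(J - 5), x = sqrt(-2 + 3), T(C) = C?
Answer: 661/7 ≈ 94.429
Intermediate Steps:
x = 1 (x = sqrt(1) = 1)
G(u, r) = r + u
A(p, J) = (-1 + J)*(-5 + J)
f(Y) = 7 + 45/Y (f(Y) = 7 + (5 + (-4)**2 - 6*(-4))/Y = 7 + (5 + 16 + 24)/Y = 7 + 45/Y)
(f(G(4, 3)) - 58) + 139 = ((7 + 45/(3 + 4)) - 58) + 139 = ((7 + 45/7) - 58) + 139 = (94/7 - 58) + 139 = -312/7 + 139 = 661/7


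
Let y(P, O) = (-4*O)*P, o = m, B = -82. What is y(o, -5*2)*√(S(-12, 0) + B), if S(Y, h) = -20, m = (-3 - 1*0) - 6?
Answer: -360*I*√102 ≈ -3635.8*I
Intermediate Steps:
m = -9 (m = (-3 + 0) - 6 = -3 - 6 = -9)
o = -9
y(P, O) = -4*O*P
y(o, -5*2)*√(S(-12, 0) + B) = (-4*(-5*2)*(-9))*√(-20 - 82) = (-4*(-10)*(-9))*√(-102) = -360*I*√102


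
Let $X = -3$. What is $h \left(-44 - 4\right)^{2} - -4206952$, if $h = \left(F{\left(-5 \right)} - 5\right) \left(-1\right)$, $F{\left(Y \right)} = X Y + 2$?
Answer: $4179304$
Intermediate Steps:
$F{\left(Y \right)} = 2 - 3 Y$ ($F{\left(Y \right)} = - 3 Y + 2 = 2 - 3 Y$)
$h = -12$ ($h = \left(\left(2 - -15\right) - 5\right) \left(-1\right) = \left(\left(2 + 15\right) - 5\right) \left(-1\right) = \left(17 - 5\right) \left(-1\right) = 12 \left(-1\right) = -12$)
$h \left(-44 - 4\right)^{2} - -4206952 = - 12 \left(-44 - 4\right)^{2} - -4206952 = - 12 \left(-48\right)^{2} + 4206952 = \left(-12\right) 2304 + 4206952 = -27648 + 4206952 = 4179304$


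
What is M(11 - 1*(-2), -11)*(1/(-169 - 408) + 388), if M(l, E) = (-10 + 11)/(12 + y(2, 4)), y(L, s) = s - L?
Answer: 223875/8078 ≈ 27.714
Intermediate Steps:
M(l, E) = 1/14 (M(l, E) = (-10 + 11)/(12 + (4 - 1*2)) = 1/(12 + (4 - 2)) = 1/(12 + 2) = 1/14)
M(11 - 1*(-2), -11)*(1/(-169 - 408) + 388) = (1/(-169 - 408) + 388)/14 = (1/(-577) + 388)/14 = (-1/577 + 388)/14 = (1/14)*(223875/577) = 223875/8078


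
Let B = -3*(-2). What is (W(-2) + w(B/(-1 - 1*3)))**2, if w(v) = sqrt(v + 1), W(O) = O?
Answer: (4 - I*sqrt(2))**2/4 ≈ 3.5 - 2.8284*I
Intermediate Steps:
B = 6
w(v) = sqrt(1 + v)
(W(-2) + w(B/(-1 - 1*3)))**2 = (-2 + sqrt(1 + 6/(-1 - 1*3)))**2 = (-2 + sqrt(1 + 6/(-1 - 3)))**2 = (-2 + sqrt(1 + 6/(-4)))**2 = (-2 + sqrt(1 + 6*(-1/4)))**2 = (-2 + sqrt(1 - 3/2))**2 = (-2 + sqrt(-1/2))**2 = (-2 + I*sqrt(2)/2)**2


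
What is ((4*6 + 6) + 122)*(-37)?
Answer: -5624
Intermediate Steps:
((4*6 + 6) + 122)*(-37) = ((24 + 6) + 122)*(-37) = (30 + 122)*(-37) = 152*(-37) = -5624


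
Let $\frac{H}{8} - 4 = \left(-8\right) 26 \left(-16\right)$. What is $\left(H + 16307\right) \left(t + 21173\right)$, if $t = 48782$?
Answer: $3005476665$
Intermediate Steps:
$H = 26656$ ($H = 32 + 8 \left(-8\right) 26 \left(-16\right) = 32 + 8 \left(\left(-208\right) \left(-16\right)\right) = 32 + 8 \cdot 3328 = 32 + 26624 = 26656$)
$\left(H + 16307\right) \left(t + 21173\right) = \left(26656 + 16307\right) \left(48782 + 21173\right) = 42963 \cdot 69955 = 3005476665$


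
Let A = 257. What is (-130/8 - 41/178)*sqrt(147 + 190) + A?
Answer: 257 - 5867*sqrt(337)/356 ≈ -45.539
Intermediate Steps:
(-130/8 - 41/178)*sqrt(147 + 190) + A = (-130/8 - 41/178)*sqrt(147 + 190) + 257 = (-130*1/8 - 41*1/178)*sqrt(337) + 257 = (-65/4 - 41/178)*sqrt(337) + 257 = -5867*sqrt(337)/356 + 257 = 257 - 5867*sqrt(337)/356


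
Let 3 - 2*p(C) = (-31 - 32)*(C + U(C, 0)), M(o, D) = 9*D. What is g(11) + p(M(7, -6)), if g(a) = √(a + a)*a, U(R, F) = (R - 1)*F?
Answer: -3399/2 + 11*√22 ≈ -1647.9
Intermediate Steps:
U(R, F) = F*(-1 + R) (U(R, F) = (-1 + R)*F = F*(-1 + R))
p(C) = 3/2 + 63*C/2 (p(C) = 3/2 - (-31 - 32)*(C + 0*(-1 + C))/2 = 3/2 - (-63)*(C + 0)/2 = 3/2 - (-63)*C/2 = 3/2 + 63*C/2)
g(a) = √2*a^(3/2) (g(a) = √(2*a)*a = (√2*√a)*a = √2*a^(3/2))
g(11) + p(M(7, -6)) = √2*11^(3/2) + (3/2 + 63*(9*(-6))/2) = √2*(11*√11) + (3/2 + (63/2)*(-54)) = 11*√22 + (3/2 - 1701) = 11*√22 - 3399/2 = -3399/2 + 11*√22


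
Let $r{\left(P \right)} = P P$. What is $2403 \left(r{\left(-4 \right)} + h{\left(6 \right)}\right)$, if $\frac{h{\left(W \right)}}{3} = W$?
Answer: $81702$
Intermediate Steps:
$r{\left(P \right)} = P^{2}$
$h{\left(W \right)} = 3 W$
$2403 \left(r{\left(-4 \right)} + h{\left(6 \right)}\right) = 2403 \left(\left(-4\right)^{2} + 3 \cdot 6\right) = 2403 \left(16 + 18\right) = 2403 \cdot 34 = 81702$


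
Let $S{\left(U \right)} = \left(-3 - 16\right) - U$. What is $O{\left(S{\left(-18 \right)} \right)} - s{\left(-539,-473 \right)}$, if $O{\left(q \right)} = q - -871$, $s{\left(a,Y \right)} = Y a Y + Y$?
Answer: $120591274$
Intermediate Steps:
$S{\left(U \right)} = -19 - U$ ($S{\left(U \right)} = \left(-3 - 16\right) - U = -19 - U$)
$s{\left(a,Y \right)} = Y + a Y^{2}$ ($s{\left(a,Y \right)} = a Y^{2} + Y = Y + a Y^{2}$)
$O{\left(q \right)} = 871 + q$ ($O{\left(q \right)} = q + 871 = 871 + q$)
$O{\left(S{\left(-18 \right)} \right)} - s{\left(-539,-473 \right)} = \left(871 - 1\right) - - 473 \left(1 - -254947\right) = \left(871 + \left(-19 + 18\right)\right) - - 473 \left(1 + 254947\right) = \left(871 - 1\right) - \left(-473\right) 254948 = 870 - -120590404 = 870 + 120590404 = 120591274$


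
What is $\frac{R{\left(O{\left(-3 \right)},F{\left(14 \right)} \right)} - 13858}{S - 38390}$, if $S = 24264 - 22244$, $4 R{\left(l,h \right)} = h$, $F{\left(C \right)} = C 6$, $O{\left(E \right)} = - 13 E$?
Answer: $\frac{13837}{36370} \approx 0.38045$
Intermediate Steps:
$F{\left(C \right)} = 6 C$
$R{\left(l,h \right)} = \frac{h}{4}$
$S = 2020$ ($S = 24264 - 22244 = 2020$)
$\frac{R{\left(O{\left(-3 \right)},F{\left(14 \right)} \right)} - 13858}{S - 38390} = \frac{\frac{6 \cdot 14}{4} - 13858}{2020 - 38390} = \frac{\frac{1}{4} \cdot 84 - 13858}{-36370} = \left(21 - 13858\right) \left(- \frac{1}{36370}\right) = \left(-13837\right) \left(- \frac{1}{36370}\right) = \frac{13837}{36370}$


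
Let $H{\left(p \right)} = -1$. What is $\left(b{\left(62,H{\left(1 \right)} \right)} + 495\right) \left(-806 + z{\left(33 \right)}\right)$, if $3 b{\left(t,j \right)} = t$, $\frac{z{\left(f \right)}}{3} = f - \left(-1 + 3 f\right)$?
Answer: $- \frac{1548547}{3} \approx -5.1618 \cdot 10^{5}$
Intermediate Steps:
$z{\left(f \right)} = 3 - 6 f$ ($z{\left(f \right)} = 3 \left(f - \left(-1 + 3 f\right)\right) = 3 \left(1 - 2 f\right) = 3 - 6 f$)
$b{\left(t,j \right)} = \frac{t}{3}$
$\left(b{\left(62,H{\left(1 \right)} \right)} + 495\right) \left(-806 + z{\left(33 \right)}\right) = \left(\frac{1}{3} \cdot 62 + 495\right) \left(-806 + \left(3 - 198\right)\right) = \left(\frac{62}{3} + 495\right) \left(-806 + \left(3 - 198\right)\right) = \frac{1547 \left(-806 - 195\right)}{3} = \frac{1547}{3} \left(-1001\right) = - \frac{1548547}{3}$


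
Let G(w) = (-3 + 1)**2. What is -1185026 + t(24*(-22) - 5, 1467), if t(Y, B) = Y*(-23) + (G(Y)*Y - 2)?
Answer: -1174901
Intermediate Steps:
G(w) = 4 (G(w) = (-2)**2 = 4)
t(Y, B) = -2 - 19*Y (t(Y, B) = Y*(-23) + (4*Y - 2) = -23*Y + (-2 + 4*Y) = -2 - 19*Y)
-1185026 + t(24*(-22) - 5, 1467) = -1185026 + (-2 - 19*(24*(-22) - 5)) = -1185026 + (-2 - 19*(-528 - 5)) = -1185026 + (-2 - 19*(-533)) = -1185026 + (-2 + 10127) = -1185026 + 10125 = -1174901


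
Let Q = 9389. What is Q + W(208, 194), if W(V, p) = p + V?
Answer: 9791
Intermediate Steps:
W(V, p) = V + p
Q + W(208, 194) = 9389 + (208 + 194) = 9389 + 402 = 9791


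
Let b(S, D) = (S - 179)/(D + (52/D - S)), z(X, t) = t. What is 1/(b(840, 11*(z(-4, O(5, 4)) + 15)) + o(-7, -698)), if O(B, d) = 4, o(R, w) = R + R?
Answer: -131827/1983727 ≈ -0.066454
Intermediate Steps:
o(R, w) = 2*R
b(S, D) = (-179 + S)/(D - S + 52/D) (b(S, D) = (-179 + S)/(D + (-S + 52/D)) = (-179 + S)/(D - S + 52/D))
1/(b(840, 11*(z(-4, O(5, 4)) + 15)) + o(-7, -698)) = 1/((11*(4 + 15))*(-179 + 840)/(52 + (11*(4 + 15))² - 1*11*(4 + 15)*840) + 2*(-7)) = 1/((11*19)*661/(52 + (11*19)² - 1*11*19*840) - 14) = 1/(209*661/(52 + 209² - 1*209*840) - 14) = 1/(209*661/(52 + 43681 - 175560) - 14) = 1/(209*661/(-131827) - 14) = 1/(209*(-1/131827)*661 - 14) = 1/(-138149/131827 - 14) = 1/(-1983727/131827) = -131827/1983727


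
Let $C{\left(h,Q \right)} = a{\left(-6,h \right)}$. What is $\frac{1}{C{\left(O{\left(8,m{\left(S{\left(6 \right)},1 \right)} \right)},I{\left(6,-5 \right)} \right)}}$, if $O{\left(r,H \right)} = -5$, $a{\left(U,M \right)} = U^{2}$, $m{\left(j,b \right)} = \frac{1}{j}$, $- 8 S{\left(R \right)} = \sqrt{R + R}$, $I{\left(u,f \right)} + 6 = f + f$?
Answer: $\frac{1}{36} \approx 0.027778$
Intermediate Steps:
$I{\left(u,f \right)} = -6 + 2 f$ ($I{\left(u,f \right)} = -6 + \left(f + f\right) = -6 + 2 f$)
$S{\left(R \right)} = - \frac{\sqrt{2} \sqrt{R}}{8}$ ($S{\left(R \right)} = - \frac{\sqrt{R + R}}{8} = - \frac{\sqrt{2 R}}{8} = - \frac{\sqrt{2} \sqrt{R}}{8}$)
$C{\left(h,Q \right)} = 36$ ($C{\left(h,Q \right)} = \left(-6\right)^{2} = 36$)
$\frac{1}{C{\left(O{\left(8,m{\left(S{\left(6 \right)},1 \right)} \right)},I{\left(6,-5 \right)} \right)}} = \frac{1}{36}$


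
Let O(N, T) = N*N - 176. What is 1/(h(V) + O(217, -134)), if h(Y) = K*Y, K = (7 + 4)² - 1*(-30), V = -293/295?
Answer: 295/13795092 ≈ 2.1384e-5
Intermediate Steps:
V = -293/295 (V = -293*1/295 = -293/295 ≈ -0.99322)
K = 151 (K = 11² + 30 = 121 + 30 = 151)
h(Y) = 151*Y
O(N, T) = -176 + N² (O(N, T) = N² - 176 = -176 + N²)
1/(h(V) + O(217, -134)) = 1/(151*(-293/295) + (-176 + 217²)) = 1/(-44243/295 + (-176 + 47089)) = 1/(-44243/295 + 46913) = 1/(13795092/295) = 295/13795092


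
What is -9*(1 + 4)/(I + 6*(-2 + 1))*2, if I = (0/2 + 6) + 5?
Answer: -18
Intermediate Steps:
I = 11 (I = (0*(½) + 6) + 5 = (0 + 6) + 5 = 6 + 5 = 11)
-9*(1 + 4)/(I + 6*(-2 + 1))*2 = -9*(1 + 4)/(11 + 6*(-2 + 1))*2 = -45/(11 + 6*(-1))*2 = -45/(11 - 6)*2 = -45/5*2 = -9*1*2 = -9*2 = -18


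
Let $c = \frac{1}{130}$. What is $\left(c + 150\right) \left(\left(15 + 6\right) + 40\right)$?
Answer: $\frac{1189561}{130} \approx 9150.5$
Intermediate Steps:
$c = \frac{1}{130} \approx 0.0076923$
$\left(c + 150\right) \left(\left(15 + 6\right) + 40\right) = \left(\frac{1}{130} + 150\right) \left(\left(15 + 6\right) + 40\right) = \frac{19501 \left(21 + 40\right)}{130} = \frac{19501}{130} \cdot 61 = \frac{1189561}{130}$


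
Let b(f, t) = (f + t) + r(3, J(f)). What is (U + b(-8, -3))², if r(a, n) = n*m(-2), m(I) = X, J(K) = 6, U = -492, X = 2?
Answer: 241081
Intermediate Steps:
m(I) = 2
r(a, n) = 2*n (r(a, n) = n*2 = 2*n)
b(f, t) = 12 + f + t (b(f, t) = (f + t) + 2*6 = (f + t) + 12 = 12 + f + t)
(U + b(-8, -3))² = (-492 + (12 - 8 - 3))² = (-492 + 1)² = (-491)² = 241081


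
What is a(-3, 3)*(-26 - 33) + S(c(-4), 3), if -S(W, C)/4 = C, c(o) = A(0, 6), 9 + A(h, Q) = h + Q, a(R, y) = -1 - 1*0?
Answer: 47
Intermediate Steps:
a(R, y) = -1 (a(R, y) = -1 + 0 = -1)
A(h, Q) = -9 + Q + h (A(h, Q) = -9 + (h + Q) = -9 + (Q + h) = -9 + Q + h)
c(o) = -3 (c(o) = -9 + 6 + 0 = -3)
S(W, C) = -4*C
a(-3, 3)*(-26 - 33) + S(c(-4), 3) = -(-26 - 33) - 4*3 = -1*(-59) - 12 = 59 - 12 = 47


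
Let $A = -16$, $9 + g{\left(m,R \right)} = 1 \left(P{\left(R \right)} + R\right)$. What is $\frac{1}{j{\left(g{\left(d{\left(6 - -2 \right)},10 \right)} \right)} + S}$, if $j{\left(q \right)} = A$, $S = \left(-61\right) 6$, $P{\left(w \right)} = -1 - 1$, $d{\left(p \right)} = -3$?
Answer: $- \frac{1}{382} \approx -0.0026178$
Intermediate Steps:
$P{\left(w \right)} = -2$ ($P{\left(w \right)} = -1 - 1 = -2$)
$g{\left(m,R \right)} = -11 + R$ ($g{\left(m,R \right)} = -9 + 1 \left(-2 + R\right) = -9 + \left(-2 + R\right) = -11 + R$)
$S = -366$
$j{\left(q \right)} = -16$
$\frac{1}{j{\left(g{\left(d{\left(6 - -2 \right)},10 \right)} \right)} + S} = \frac{1}{-16 - 366} = \frac{1}{-382} = - \frac{1}{382}$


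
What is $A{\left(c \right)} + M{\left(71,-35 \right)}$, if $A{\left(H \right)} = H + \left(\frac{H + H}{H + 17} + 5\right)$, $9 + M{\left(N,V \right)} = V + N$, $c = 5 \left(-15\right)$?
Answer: $- \frac{1172}{29} \approx -40.414$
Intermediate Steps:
$c = -75$
$M{\left(N,V \right)} = -9 + N + V$ ($M{\left(N,V \right)} = -9 + \left(V + N\right) = -9 + \left(N + V\right) = -9 + N + V$)
$A{\left(H \right)} = 5 + H + \frac{2 H}{17 + H}$ ($A{\left(H \right)} = H + \left(\frac{2 H}{17 + H} + 5\right) = H + \left(5 + \frac{2 H}{17 + H}\right) = 5 + H + \frac{2 H}{17 + H}$)
$A{\left(c \right)} + M{\left(71,-35 \right)} = \frac{85 + \left(-75\right)^{2} + 24 \left(-75\right)}{17 - 75} - -27 = \frac{85 + 5625 - 1800}{-58} + 27 = \left(- \frac{1}{58}\right) 3910 + 27 = - \frac{1955}{29} + 27 = - \frac{1172}{29}$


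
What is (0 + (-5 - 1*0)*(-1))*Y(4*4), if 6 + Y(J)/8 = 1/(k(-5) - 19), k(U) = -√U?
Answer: 40*(-6*√5 + 115*I)/(√5 - 19*I) ≈ -242.08 + 0.24438*I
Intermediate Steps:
Y(J) = -48 + 8/(-19 - I*√5) (Y(J) = -48 + 8/(-√(-5) - 19) = -48 + 8/(-I*√5 - 19) = -48 + 8/(-19 - I*√5))
(0 + (-5 - 1*0)*(-1))*Y(4*4) = (0 + (-5 - 1*0)*(-1))*(8*(-6*√5 + 115*I)/(√5 - 19*I)) = (0 + (-5 + 0)*(-1))*(8*(-6*√5 + 115*I)/(√5 - 19*I)) = (0 - 5*(-1))*(8*(-6*√5 + 115*I)/(√5 - 19*I)) = (0 + 5)*(8*(-6*√5 + 115*I)/(√5 - 19*I)) = 5*(8*(-6*√5 + 115*I)/(√5 - 19*I)) = 40*(-6*√5 + 115*I)/(√5 - 19*I)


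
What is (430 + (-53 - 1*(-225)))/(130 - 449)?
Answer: -602/319 ≈ -1.8871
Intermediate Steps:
(430 + (-53 - 1*(-225)))/(130 - 449) = (430 + (-53 + 225))/(-319) = (430 + 172)*(-1/319) = 602*(-1/319) = -602/319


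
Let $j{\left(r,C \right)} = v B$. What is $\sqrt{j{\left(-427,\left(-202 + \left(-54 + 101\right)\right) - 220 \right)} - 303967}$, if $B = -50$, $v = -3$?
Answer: $i \sqrt{303817} \approx 551.2 i$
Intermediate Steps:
$j{\left(r,C \right)} = 150$ ($j{\left(r,C \right)} = \left(-3\right) \left(-50\right) = 150$)
$\sqrt{j{\left(-427,\left(-202 + \left(-54 + 101\right)\right) - 220 \right)} - 303967} = \sqrt{150 - 303967} = \sqrt{-303817} = i \sqrt{303817}$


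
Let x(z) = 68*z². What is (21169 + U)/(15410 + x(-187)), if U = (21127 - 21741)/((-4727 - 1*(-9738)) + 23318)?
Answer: 599695987/67799852358 ≈ 0.0088451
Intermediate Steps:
U = -614/28329 (U = -614/((-4727 + 9738) + 23318) = -614/(5011 + 23318) = -614/28329 ≈ -0.021674)
(21169 + U)/(15410 + x(-187)) = (21169 - 614/28329)/(15410 + 68*(-187)²) = 599695987/(28329*(15410 + 68*34969)) = 599695987/(28329*(15410 + 2377892)) = (599695987/28329)/2393302 = (599695987/28329)*(1/2393302) = 599695987/67799852358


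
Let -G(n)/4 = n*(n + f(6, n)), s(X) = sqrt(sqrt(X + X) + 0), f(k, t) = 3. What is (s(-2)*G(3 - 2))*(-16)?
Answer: 256*(-1)**(1/4)*sqrt(2) ≈ 256.0 + 256.0*I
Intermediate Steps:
s(X) = 2**(1/4)*X**(1/4) (s(X) = sqrt(sqrt(2*X) + 0) = sqrt(sqrt(2)*sqrt(X) + 0) = sqrt(sqrt(2)*sqrt(X)) = 2**(1/4)*X**(1/4))
G(n) = -4*n*(3 + n) (G(n) = -4*n*(n + 3) = -4*n*(3 + n))
(s(-2)*G(3 - 2))*(-16) = ((2**(1/4)*(-2)**(1/4))*(-4*(3 - 2)*(3 + (3 - 2))))*(-16) = (((-1)**(1/4)*sqrt(2))*(-4*1*(3 + 1)))*(-16) = (((-1)**(1/4)*sqrt(2))*(-4*1*4))*(-16) = (((-1)**(1/4)*sqrt(2))*(-16))*(-16) = -16*(-1)**(1/4)*sqrt(2)*(-16) = 256*(-1)**(1/4)*sqrt(2)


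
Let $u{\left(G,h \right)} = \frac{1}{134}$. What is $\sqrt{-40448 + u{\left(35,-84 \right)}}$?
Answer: $\frac{i \sqrt{726284154}}{134} \approx 201.12 i$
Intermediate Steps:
$u{\left(G,h \right)} = \frac{1}{134}$
$\sqrt{-40448 + u{\left(35,-84 \right)}} = \sqrt{-40448 + \frac{1}{134}} = \sqrt{- \frac{5420031}{134}} = \frac{i \sqrt{726284154}}{134}$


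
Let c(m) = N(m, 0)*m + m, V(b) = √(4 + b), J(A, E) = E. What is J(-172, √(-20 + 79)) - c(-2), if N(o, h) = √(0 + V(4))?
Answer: 2 + √59 + 2*2^(¾) ≈ 13.045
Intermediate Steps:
N(o, h) = 2^(¾) (N(o, h) = √(0 + √(4 + 4)) = √(0 + √8) = √(0 + 2*√2) = √(2*√2) = 2^(¾))
c(m) = m + m*2^(¾) (c(m) = 2^(¾)*m + m = m*2^(¾) + m = m + m*2^(¾))
J(-172, √(-20 + 79)) - c(-2) = √(-20 + 79) - (-2)*(1 + 2^(¾)) = √59 - (-2 - 2*2^(¾)) = √59 + (2 + 2*2^(¾)) = 2 + √59 + 2*2^(¾)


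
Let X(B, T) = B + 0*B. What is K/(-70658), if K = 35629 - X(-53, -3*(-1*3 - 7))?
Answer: -17841/35329 ≈ -0.50500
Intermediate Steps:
X(B, T) = B (X(B, T) = B + 0 = B)
K = 35682 (K = 35629 - 1*(-53) = 35629 + 53 = 35682)
K/(-70658) = 35682/(-70658) = 35682*(-1/70658) = -17841/35329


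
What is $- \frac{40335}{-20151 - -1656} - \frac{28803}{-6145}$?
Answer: $\frac{52038004}{7576785} \approx 6.8681$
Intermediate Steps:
$- \frac{40335}{-20151 - -1656} - \frac{28803}{-6145} = - \frac{40335}{-20151 + 1656} - - \frac{28803}{6145} = - \frac{40335}{-18495} + \frac{28803}{6145} = \left(-40335\right) \left(- \frac{1}{18495}\right) + \frac{28803}{6145} = \frac{2689}{1233} + \frac{28803}{6145} = \frac{52038004}{7576785}$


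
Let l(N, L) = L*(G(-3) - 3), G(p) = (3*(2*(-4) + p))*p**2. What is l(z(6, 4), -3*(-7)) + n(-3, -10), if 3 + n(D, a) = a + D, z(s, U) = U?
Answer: -6316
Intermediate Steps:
G(p) = p**2*(-24 + 3*p) (G(p) = (3*(-8 + p))*p**2 = (-24 + 3*p)*p**2 = p**2*(-24 + 3*p))
n(D, a) = -3 + D + a (n(D, a) = -3 + (a + D) = -3 + (D + a) = -3 + D + a)
l(N, L) = -300*L (l(N, L) = L*(3*(-3)**2*(-8 - 3) - 3) = L*(3*9*(-11) - 3) = L*(-297 - 3) = L*(-300) = -300*L)
l(z(6, 4), -3*(-7)) + n(-3, -10) = -(-900)*(-7) + (-3 - 3 - 10) = -300*21 - 16 = -6300 - 16 = -6316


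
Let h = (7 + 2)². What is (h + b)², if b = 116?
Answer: 38809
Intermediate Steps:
h = 81 (h = 9² = 81)
(h + b)² = (81 + 116)² = 197² = 38809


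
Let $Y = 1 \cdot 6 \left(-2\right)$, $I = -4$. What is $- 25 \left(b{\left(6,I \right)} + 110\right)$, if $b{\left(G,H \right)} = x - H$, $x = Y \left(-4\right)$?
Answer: $-4050$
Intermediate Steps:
$Y = -12$ ($Y = 6 \left(-2\right) = -12$)
$x = 48$ ($x = \left(-12\right) \left(-4\right) = 48$)
$b{\left(G,H \right)} = 48 - H$
$- 25 \left(b{\left(6,I \right)} + 110\right) = - 25 \left(\left(48 - -4\right) + 110\right) = - 25 \left(\left(48 + 4\right) + 110\right) = - 25 \left(52 + 110\right) = \left(-25\right) 162 = -4050$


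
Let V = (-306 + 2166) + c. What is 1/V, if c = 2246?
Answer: 1/4106 ≈ 0.00024355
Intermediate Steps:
V = 4106 (V = (-306 + 2166) + 2246 = 1860 + 2246 = 4106)
1/V = 1/4106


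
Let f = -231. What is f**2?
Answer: 53361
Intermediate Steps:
f**2 = (-231)**2 = 53361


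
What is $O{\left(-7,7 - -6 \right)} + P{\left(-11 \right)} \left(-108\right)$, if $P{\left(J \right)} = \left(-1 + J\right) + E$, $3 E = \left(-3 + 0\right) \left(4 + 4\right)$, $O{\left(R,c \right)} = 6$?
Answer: $2166$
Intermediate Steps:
$E = -8$ ($E = \frac{\left(-3 + 0\right) \left(4 + 4\right)}{3} = \frac{\left(-3\right) 8}{3} = \frac{1}{3} \left(-24\right) = -8$)
$P{\left(J \right)} = -9 + J$ ($P{\left(J \right)} = \left(-1 + J\right) - 8 = -9 + J$)
$O{\left(-7,7 - -6 \right)} + P{\left(-11 \right)} \left(-108\right) = 6 + \left(-9 - 11\right) \left(-108\right) = 6 - -2160 = 6 + 2160 = 2166$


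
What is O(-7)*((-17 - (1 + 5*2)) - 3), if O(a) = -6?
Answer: 186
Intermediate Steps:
O(-7)*((-17 - (1 + 5*2)) - 3) = -6*((-17 - (1 + 5*2)) - 3) = -6*((-17 - (1 + 10)) - 3) = -6*((-17 - 1*11) - 3) = -6*((-17 - 11) - 3) = -6*(-28 - 3) = -6*(-31) = 186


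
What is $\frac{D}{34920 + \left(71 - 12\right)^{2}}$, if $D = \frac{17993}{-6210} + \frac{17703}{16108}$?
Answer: $- \frac{89947807}{1920639071340} \approx -4.6832 \cdot 10^{-5}$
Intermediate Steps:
$D = - \frac{89947807}{50015340}$ ($D = 17993 \left(- \frac{1}{6210}\right) + 17703 \cdot \frac{1}{16108} = - \frac{17993}{6210} + \frac{17703}{16108} = - \frac{89947807}{50015340} \approx -1.7984$)
$\frac{D}{34920 + \left(71 - 12\right)^{2}} = - \frac{89947807}{50015340 \left(34920 + \left(71 - 12\right)^{2}\right)} = - \frac{89947807}{50015340 \left(34920 + 59^{2}\right)} = - \frac{89947807}{50015340 \left(34920 + 3481\right)} = - \frac{89947807}{50015340 \cdot 38401} = \left(- \frac{89947807}{50015340}\right) \frac{1}{38401} = - \frac{89947807}{1920639071340}$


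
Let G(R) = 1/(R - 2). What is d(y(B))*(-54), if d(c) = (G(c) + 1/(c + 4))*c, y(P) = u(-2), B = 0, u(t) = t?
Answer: 27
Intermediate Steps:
y(P) = -2
G(R) = 1/(-2 + R)
d(c) = c*(1/(-2 + c) + 1/(4 + c)) (d(c) = (1/(-2 + c) + 1/(c + 4))*c = (1/(-2 + c) + 1/(4 + c))*c = c*(1/(-2 + c) + 1/(4 + c)))
d(y(B))*(-54) = (2*(-2)*(1 - 2)/(-2 - 2*(4 - 2)))*(-54) = (2*(-2)*(-1)/(-4*2))*(-54) = (2*(-2)*(-¼)*(½)*(-1))*(-54) = -½*(-54) = 27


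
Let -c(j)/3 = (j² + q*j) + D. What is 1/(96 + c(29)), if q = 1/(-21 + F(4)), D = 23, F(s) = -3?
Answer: -8/19939 ≈ -0.00040122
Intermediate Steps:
q = -1/24 (q = 1/(-21 - 3) = 1/(-24) = -1/24 ≈ -0.041667)
c(j) = -69 - 3*j² + j/8 (c(j) = -3*((j² - j/24) + 23) = -3*(23 + j² - j/24) = -69 - 3*j² + j/8)
1/(96 + c(29)) = 1/(96 + (-69 - 3*29² + (⅛)*29)) = 1/(96 + (-69 - 3*841 + 29/8)) = 1/(96 + (-69 - 2523 + 29/8)) = 1/(96 - 20707/8) = 1/(-19939/8) = -8/19939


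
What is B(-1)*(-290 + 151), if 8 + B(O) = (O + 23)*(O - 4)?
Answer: 16402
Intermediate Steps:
B(O) = -8 + (-4 + O)*(23 + O) (B(O) = -8 + (O + 23)*(O - 4) = -8 + (23 + O)*(-4 + O) = -8 + (-4 + O)*(23 + O))
B(-1)*(-290 + 151) = (-100 + (-1)² + 19*(-1))*(-290 + 151) = (-100 + 1 - 19)*(-139) = -118*(-139) = 16402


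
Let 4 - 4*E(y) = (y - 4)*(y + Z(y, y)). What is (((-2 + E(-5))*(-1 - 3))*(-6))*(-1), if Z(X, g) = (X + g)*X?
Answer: -2406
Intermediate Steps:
Z(X, g) = X*(X + g)
E(y) = 1 - (-4 + y)*(y + 2*y²)/4 (E(y) = 1 - (y - 4)*(y + y*(y + y))/4 = 1 - (-4 + y)*(y + y*(2*y))/4 = 1 - (-4 + y)*(y + 2*y²)/4)
(((-2 + E(-5))*(-1 - 3))*(-6))*(-1) = (((-2 + (1 - 5 - ½*(-5)³ + (7/4)*(-5)²))*(-1 - 3))*(-6))*(-1) = (((-2 + (1 - 5 - ½*(-125) + (7/4)*25))*(-4))*(-6))*(-1) = (((-2 + (1 - 5 + 125/2 + 175/4))*(-4))*(-6))*(-1) = (((-2 + 409/4)*(-4))*(-6))*(-1) = (((401/4)*(-4))*(-6))*(-1) = -401*(-6)*(-1) = 2406*(-1) = -2406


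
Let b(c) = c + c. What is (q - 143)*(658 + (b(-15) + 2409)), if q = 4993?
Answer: 14729450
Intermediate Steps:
b(c) = 2*c
(q - 143)*(658 + (b(-15) + 2409)) = (4993 - 143)*(658 + (2*(-15) + 2409)) = 4850*(658 + (-30 + 2409)) = 4850*(658 + 2379) = 4850*3037 = 14729450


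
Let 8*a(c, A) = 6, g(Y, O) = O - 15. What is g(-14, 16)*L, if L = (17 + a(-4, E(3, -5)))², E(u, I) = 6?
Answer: 5041/16 ≈ 315.06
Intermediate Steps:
g(Y, O) = -15 + O
a(c, A) = ¾ (a(c, A) = (⅛)*6 = ¾)
L = 5041/16 (L = (17 + ¾)² = (71/4)² = 5041/16 ≈ 315.06)
g(-14, 16)*L = (-15 + 16)*(5041/16) = 1*(5041/16) = 5041/16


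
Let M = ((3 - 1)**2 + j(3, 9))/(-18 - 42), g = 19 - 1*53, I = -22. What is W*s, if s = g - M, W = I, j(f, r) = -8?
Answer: 11242/15 ≈ 749.47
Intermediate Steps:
g = -34 (g = 19 - 53 = -34)
M = 1/15 (M = ((3 - 1)**2 - 8)/(-18 - 42) = (2**2 - 8)/(-60) = (4 - 8)*(-1/60) = -4*(-1/60) = 1/15 ≈ 0.066667)
W = -22
s = -511/15 (s = -34 - 1*1/15 = -34 - 1/15 = -511/15 ≈ -34.067)
W*s = -22*(-511/15) = 11242/15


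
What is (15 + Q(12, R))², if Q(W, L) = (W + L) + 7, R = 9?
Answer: 1849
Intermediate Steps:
Q(W, L) = 7 + L + W (Q(W, L) = (L + W) + 7 = 7 + L + W)
(15 + Q(12, R))² = (15 + (7 + 9 + 12))² = (15 + 28)² = 43² = 1849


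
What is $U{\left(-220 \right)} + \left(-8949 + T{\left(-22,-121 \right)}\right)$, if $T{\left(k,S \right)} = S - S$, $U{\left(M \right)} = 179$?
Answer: $-8770$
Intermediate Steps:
$T{\left(k,S \right)} = 0$
$U{\left(-220 \right)} + \left(-8949 + T{\left(-22,-121 \right)}\right) = 179 + \left(-8949 + 0\right) = 179 - 8949 = -8770$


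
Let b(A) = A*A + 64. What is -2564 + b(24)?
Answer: -1924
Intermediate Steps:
b(A) = 64 + A**2 (b(A) = A**2 + 64 = 64 + A**2)
-2564 + b(24) = -2564 + (64 + 24**2) = -2564 + (64 + 576) = -2564 + 640 = -1924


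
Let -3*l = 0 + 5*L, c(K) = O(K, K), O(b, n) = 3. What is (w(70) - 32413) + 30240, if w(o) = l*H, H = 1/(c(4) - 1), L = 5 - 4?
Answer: -13043/6 ≈ -2173.8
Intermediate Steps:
c(K) = 3
L = 1
H = ½ (H = 1/(3 - 1) = 1/2 = ½ ≈ 0.50000)
l = -5/3 (l = -(0 + 5*1)/3 = -(0 + 5)/3 = -⅓*5 = -5/3 ≈ -1.6667)
w(o) = -⅚ (w(o) = -5/3*½ = -⅚)
(w(70) - 32413) + 30240 = (-⅚ - 32413) + 30240 = -194483/6 + 30240 = -13043/6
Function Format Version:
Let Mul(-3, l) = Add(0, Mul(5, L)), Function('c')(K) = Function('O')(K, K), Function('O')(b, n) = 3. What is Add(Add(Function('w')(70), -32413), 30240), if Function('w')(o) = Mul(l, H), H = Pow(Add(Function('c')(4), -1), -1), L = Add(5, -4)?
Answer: Rational(-13043, 6) ≈ -2173.8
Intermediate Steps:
Function('c')(K) = 3
L = 1
H = Rational(1, 2) (H = Pow(Add(3, -1), -1) = Pow(2, -1) = Rational(1, 2) ≈ 0.50000)
l = Rational(-5, 3) (l = Mul(Rational(-1, 3), Add(0, Mul(5, 1))) = Mul(Rational(-1, 3), Add(0, 5)) = Mul(Rational(-1, 3), 5) = Rational(-5, 3) ≈ -1.6667)
Function('w')(o) = Rational(-5, 6) (Function('w')(o) = Mul(Rational(-5, 3), Rational(1, 2)) = Rational(-5, 6))
Add(Add(Function('w')(70), -32413), 30240) = Add(Add(Rational(-5, 6), -32413), 30240) = Add(Rational(-194483, 6), 30240) = Rational(-13043, 6)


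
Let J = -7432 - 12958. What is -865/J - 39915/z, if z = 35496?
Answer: -8701809/8041816 ≈ -1.0821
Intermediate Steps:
J = -20390
-865/J - 39915/z = -865/(-20390) - 39915/35496 = -865*(-1/20390) - 39915*1/35496 = 173/4078 - 4435/3944 = -8701809/8041816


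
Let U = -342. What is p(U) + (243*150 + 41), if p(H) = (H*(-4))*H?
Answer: -431365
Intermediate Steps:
p(H) = -4*H² (p(H) = (-4*H)*H = -4*H²)
p(U) + (243*150 + 41) = -4*(-342)² + (243*150 + 41) = -4*116964 + (36450 + 41) = -467856 + 36491 = -431365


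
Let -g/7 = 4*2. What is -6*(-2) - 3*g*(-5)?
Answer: -828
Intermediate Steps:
g = -56 (g = -28*2 = -7*8 = -56)
-6*(-2) - 3*g*(-5) = -6*(-2) - 3*(-56)*(-5) = 12 + 168*(-5) = 12 - 840 = -828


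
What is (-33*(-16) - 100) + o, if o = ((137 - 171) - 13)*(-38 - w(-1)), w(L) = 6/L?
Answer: 1932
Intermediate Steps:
o = 1504 (o = ((137 - 171) - 13)*(-38 - 6/(-1)) = (-34 - 13)*(-38 - 6*(-1)) = -47*(-38 - 1*(-6)) = -47*(-38 + 6) = -47*(-32) = 1504)
(-33*(-16) - 100) + o = (-33*(-16) - 100) + 1504 = (528 - 100) + 1504 = 428 + 1504 = 1932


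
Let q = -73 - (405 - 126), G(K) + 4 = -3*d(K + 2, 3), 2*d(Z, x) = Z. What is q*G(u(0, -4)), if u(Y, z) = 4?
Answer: 4576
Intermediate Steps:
d(Z, x) = Z/2
G(K) = -7 - 3*K/2 (G(K) = -4 - 3*(K + 2)/2 = -4 - 3*(2 + K)/2 = -4 - 3*(1 + K/2) = -4 + (-3 - 3*K/2) = -7 - 3*K/2)
q = -352 (q = -73 - 1*279 = -73 - 279 = -352)
q*G(u(0, -4)) = -352*(-7 - 3/2*4) = -352*(-7 - 6) = -352*(-13) = 4576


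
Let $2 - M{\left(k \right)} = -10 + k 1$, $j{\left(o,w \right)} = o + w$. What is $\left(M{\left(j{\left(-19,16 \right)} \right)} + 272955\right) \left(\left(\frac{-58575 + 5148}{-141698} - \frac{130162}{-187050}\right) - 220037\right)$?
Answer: $- \frac{26532532189499132763}{441743515} \approx -6.0063 \cdot 10^{10}$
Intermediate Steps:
$M{\left(k \right)} = 12 - k$ ($M{\left(k \right)} = 2 - \left(-10 + k 1\right) = 2 - \left(-10 + k\right) = 12 - k$)
$\left(M{\left(j{\left(-19,16 \right)} \right)} + 272955\right) \left(\left(\frac{-58575 + 5148}{-141698} - \frac{130162}{-187050}\right) - 220037\right) = \left(\left(12 - \left(-19 + 16\right)\right) + 272955\right) \left(\left(\frac{-58575 + 5148}{-141698} - \frac{130162}{-187050}\right) - 220037\right) = \left(\left(12 - -3\right) + 272955\right) \left(\left(\left(-53427\right) \left(- \frac{1}{141698}\right) - - \frac{65081}{93525}\right) - 220037\right) = \left(\left(12 + 3\right) + 272955\right) \left(\left(\frac{53427}{141698} + \frac{65081}{93525}\right) - 220037\right) = \left(15 + 272955\right) \left(\frac{14218607713}{13252305450} - 220037\right) = 272970 \left(- \frac{2915983315693937}{13252305450}\right) = - \frac{26532532189499132763}{441743515}$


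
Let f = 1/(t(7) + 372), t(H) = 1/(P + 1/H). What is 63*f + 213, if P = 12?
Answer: 6741906/31627 ≈ 213.17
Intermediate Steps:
t(H) = 1/(12 + 1/H)
f = 85/31627 (f = 1/(7/(1 + 12*7) + 372) = 1/(7/(1 + 84) + 372) = 1/(7/85 + 372) = 1/(31627/85) = 85/31627 ≈ 0.0026876)
63*f + 213 = 63*(85/31627) + 213 = 5355/31627 + 213 = 6741906/31627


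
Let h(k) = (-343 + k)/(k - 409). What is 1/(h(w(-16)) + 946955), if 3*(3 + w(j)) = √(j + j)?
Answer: 120557579270/114162703722984723 + 22*I*√2/38054234574328241 ≈ 1.056e-6 + 8.1759e-16*I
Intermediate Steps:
w(j) = -3 + √2*√j/3 (w(j) = -3 + √(j + j)/3 = -3 + √(2*j)/3 = -3 + (√2*√j)/3 = -3 + √2*√j/3)
h(k) = (-343 + k)/(-409 + k)
1/(h(w(-16)) + 946955) = 1/((-343 + (-3 + √2*√(-16)/3))/(-409 + (-3 + √2*√(-16)/3)) + 946955) = 1/((-343 + (-3 + √2*(4*I)/3))/(-409 + (-3 + √2*(4*I)/3)) + 946955) = 1/((-343 + (-3 + 4*I*√2/3))/(-409 + (-3 + 4*I*√2/3)) + 946955) = 1/((-346 + 4*I*√2/3)/(-412 + 4*I*√2/3) + 946955) = 1/(946955 + (-346 + 4*I*√2/3)/(-412 + 4*I*√2/3))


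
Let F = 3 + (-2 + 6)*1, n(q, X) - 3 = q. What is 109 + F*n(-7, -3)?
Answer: 81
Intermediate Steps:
n(q, X) = 3 + q
F = 7 (F = 3 + 4*1 = 3 + 4 = 7)
109 + F*n(-7, -3) = 109 + 7*(3 - 7) = 109 + 7*(-4) = 109 - 28 = 81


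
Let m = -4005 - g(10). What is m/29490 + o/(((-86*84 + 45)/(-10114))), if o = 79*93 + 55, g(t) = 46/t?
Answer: 613251528556/58807975 ≈ 10428.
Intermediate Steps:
o = 7402 (o = 7347 + 55 = 7402)
m = -20048/5 (m = -4005 - 46/10 = -4005 - 1*23/5 = -4005 - 23/5 = -20048/5 ≈ -4009.6)
m/29490 + o/(((-86*84 + 45)/(-10114))) = -20048/5/29490 + 7402/(((-86*84 + 45)/(-10114))) = -20048/5*1/29490 + 7402/(((-7224 + 45)*(-1/10114))) = -10024/73725 + 7402/((-7179*(-1/10114))) = -10024/73725 + 7402/(7179/10114) = -10024/73725 + 7402*(10114/7179) = -10024/73725 + 74863828/7179 = 613251528556/58807975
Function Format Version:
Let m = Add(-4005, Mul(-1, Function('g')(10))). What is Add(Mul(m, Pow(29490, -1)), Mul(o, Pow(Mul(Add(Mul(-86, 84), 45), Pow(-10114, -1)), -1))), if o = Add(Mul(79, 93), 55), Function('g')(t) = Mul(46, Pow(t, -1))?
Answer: Rational(613251528556, 58807975) ≈ 10428.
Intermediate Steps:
o = 7402 (o = Add(7347, 55) = 7402)
m = Rational(-20048, 5) (m = Add(-4005, Mul(-1, Mul(46, Pow(10, -1)))) = Add(-4005, Mul(-1, Mul(46, Rational(1, 10)))) = Add(-4005, Mul(-1, Rational(23, 5))) = Add(-4005, Rational(-23, 5)) = Rational(-20048, 5) ≈ -4009.6)
Add(Mul(m, Pow(29490, -1)), Mul(o, Pow(Mul(Add(Mul(-86, 84), 45), Pow(-10114, -1)), -1))) = Add(Mul(Rational(-20048, 5), Pow(29490, -1)), Mul(7402, Pow(Mul(Add(Mul(-86, 84), 45), Pow(-10114, -1)), -1))) = Add(Mul(Rational(-20048, 5), Rational(1, 29490)), Mul(7402, Pow(Mul(Add(-7224, 45), Rational(-1, 10114)), -1))) = Add(Rational(-10024, 73725), Mul(7402, Pow(Mul(-7179, Rational(-1, 10114)), -1))) = Add(Rational(-10024, 73725), Mul(7402, Pow(Rational(7179, 10114), -1))) = Add(Rational(-10024, 73725), Mul(7402, Rational(10114, 7179))) = Add(Rational(-10024, 73725), Rational(74863828, 7179)) = Rational(613251528556, 58807975)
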